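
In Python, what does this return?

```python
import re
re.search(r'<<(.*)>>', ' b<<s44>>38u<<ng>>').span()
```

`re.search` tries every starting position until one works.
The match spans [2:18] → '<<s44>>38u<<ng>>'.
Captured: group 1 = 's44>>38u<<ng'.

(2, 18)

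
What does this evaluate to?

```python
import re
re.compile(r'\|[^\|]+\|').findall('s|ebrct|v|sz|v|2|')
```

`findall` yields the raw match text (3 of them) because the pattern has no groups.

['|ebrct|', '|sz|', '|2|']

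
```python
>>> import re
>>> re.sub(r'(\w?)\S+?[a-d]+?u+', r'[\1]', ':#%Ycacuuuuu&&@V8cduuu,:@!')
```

'[][],:@!'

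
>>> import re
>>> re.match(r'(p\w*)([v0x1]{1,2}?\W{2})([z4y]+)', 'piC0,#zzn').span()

This matches a literal 'p', then zero or more of a word character (captured); then 1 to 2 of one of [v0x1] (lazy), then exactly 2 of a non-word character (captured); then one or more of one of [z4y] (captured).
`re.match` won't scan ahead — the pattern has to work from the very first character.
The match spans [0:8] → 'piC0,#zz'.
Captured: group 1 = 'piC', group 2 = '0,#', group 3 = 'zz'.

(0, 8)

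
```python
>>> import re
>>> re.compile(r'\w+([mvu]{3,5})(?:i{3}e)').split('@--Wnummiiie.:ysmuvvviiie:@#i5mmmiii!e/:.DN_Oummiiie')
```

['@--', 'umm', '.:', 'vvv', ':@#i5mmmiii!e/:.', 'umm', '']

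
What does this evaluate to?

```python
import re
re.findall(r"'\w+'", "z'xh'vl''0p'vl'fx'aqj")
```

With no groups in the pattern, `findall` gives back each whole match — 3 here.

["'xh'", "'0p'", "'fx'"]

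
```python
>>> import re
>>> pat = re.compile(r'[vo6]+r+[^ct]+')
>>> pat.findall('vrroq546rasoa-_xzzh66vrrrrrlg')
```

The pattern matches one or more of one of [vo6]; then one or more of a literal 'r', then one or more of any character except [ct].
Scanning left to right: at [0:29] → 'vrroq546rasoa-_xzzh66vrrrrrlg'.
With no groups in the pattern, `findall` gives back each whole match — 1 here.

['vrroq546rasoa-_xzzh66vrrrrrlg']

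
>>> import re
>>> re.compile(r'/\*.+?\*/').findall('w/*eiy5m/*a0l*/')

['/*eiy5m/*a0l*/']

Scanning left to right: at [1:15] → '/*eiy5m/*a0l*/'.
`findall` yields the raw match text (1 of them) because the pattern has no groups.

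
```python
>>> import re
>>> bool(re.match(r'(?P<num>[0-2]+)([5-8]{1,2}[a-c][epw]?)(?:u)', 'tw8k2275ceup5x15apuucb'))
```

False

The pattern matches one or more of a character in [0-2] (captured as 'num'); then 1 to 2 of a character in [5-8], then a character in [a-c], then optionally one of [epw] (captured); then a literal 'u' (non-capturing group).
With `match`, the pattern is implicitly anchored at the beginning.
Here the pattern fails at index 0, so the call returns None, and `bool(None)` is False.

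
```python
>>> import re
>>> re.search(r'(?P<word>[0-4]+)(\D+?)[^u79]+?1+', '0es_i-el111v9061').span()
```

(0, 11)

The match spans [0:11] → '0es_i-el111'.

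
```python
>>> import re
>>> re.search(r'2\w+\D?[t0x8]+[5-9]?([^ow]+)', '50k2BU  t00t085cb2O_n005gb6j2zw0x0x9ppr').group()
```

Pattern: a literal '2', then one or more of a word character; then optionally a non-digit, then one or more of one of [t0x8], then optionally a character in [5-9]; then one or more of any character except [ow] (captured).
The match spans [17:39] → '2O_n005gb6j2zw0x0x9ppr'.

'2O_n005gb6j2zw0x0x9ppr'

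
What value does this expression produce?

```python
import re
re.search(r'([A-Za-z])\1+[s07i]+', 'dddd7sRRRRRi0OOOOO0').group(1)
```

'd'

The match spans [0:6] → 'dddd7s'.
Captured: group 1 = 'd'.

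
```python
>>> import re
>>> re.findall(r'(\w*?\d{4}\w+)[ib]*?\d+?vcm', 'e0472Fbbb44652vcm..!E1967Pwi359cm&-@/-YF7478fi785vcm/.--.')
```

Because there's exactly one group, `findall` drops the full match and keeps group 1 from each hit.

['e0472Fbbb4465', 'YF7478fi78']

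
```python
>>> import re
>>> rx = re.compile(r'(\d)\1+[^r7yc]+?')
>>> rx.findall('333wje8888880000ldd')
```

`\1` is not a pattern — it's the concrete string captured by group 1, re-applied verbatim.
With a single group, `findall` returns only what that group captured — 3 items.

['3', '8', '0']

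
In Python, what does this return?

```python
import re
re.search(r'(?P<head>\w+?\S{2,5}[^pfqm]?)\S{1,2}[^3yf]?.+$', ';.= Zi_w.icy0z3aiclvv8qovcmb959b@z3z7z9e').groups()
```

The match spans [4:40] → 'Zi_w.icy0z3aiclvv8qovcmb959b@z3z7z9e'.
Captured: group 1 = 'Zi_w.ic'.

('Zi_w.ic',)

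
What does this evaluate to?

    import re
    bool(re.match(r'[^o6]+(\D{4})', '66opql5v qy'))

False

This matches one or more of any character except [o6]; then exactly 4 of a non-digit (captured).
`re.match` won't scan ahead — the pattern has to work from the very first character.
Here the pattern fails at index 0, so the call returns None, and `bool(None)` is False.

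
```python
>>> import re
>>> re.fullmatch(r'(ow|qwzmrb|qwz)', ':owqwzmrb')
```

`re.fullmatch` requires the pattern to consume the entire string.
Here the string isn't matched end-to-end, so the call returns None.

None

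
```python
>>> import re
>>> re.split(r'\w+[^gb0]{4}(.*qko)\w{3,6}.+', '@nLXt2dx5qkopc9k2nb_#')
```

['@', 'qko', '']

The pattern matches one or more of a word character, then exactly 4 of any character except [gb0]; then zero or more of any character, then the literal 'qko' (captured); then 3 to 6 of a word character, then one or more of any character.
Matches to split on: at [1:21] → 'nLXt2dx5qkopc9k2nb_#'.
The group in the pattern means `split` returns the separators' captures alongside the pieces.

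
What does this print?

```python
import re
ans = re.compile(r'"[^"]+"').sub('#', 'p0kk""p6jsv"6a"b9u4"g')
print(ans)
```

p0kk"#6a#g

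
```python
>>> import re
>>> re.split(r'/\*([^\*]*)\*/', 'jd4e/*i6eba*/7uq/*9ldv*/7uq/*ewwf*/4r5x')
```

Matches to split on: at [4:13] → '/*i6eba*/'; at [16:24] → '/*9ldv*/'; at [27:35] → '/*ewwf*/'.
Because the pattern has a capturing group, `split` also inserts each captured text between the pieces.

['jd4e', 'i6eba', '7uq', '9ldv', '7uq', 'ewwf', '4r5x']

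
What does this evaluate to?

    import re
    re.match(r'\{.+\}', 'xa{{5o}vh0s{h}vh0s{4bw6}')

None

With `match`, the pattern is implicitly anchored at the beginning.
Here the string doesn't start with a match, so the call returns None.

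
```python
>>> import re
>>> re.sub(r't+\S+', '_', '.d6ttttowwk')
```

The pattern matches one or more of a literal 't'; then one or more of a non-whitespace character.
Matches: at [3:11] → 'ttttowwk'.
`sub` substitutes '_' at each match site.

'.d6_'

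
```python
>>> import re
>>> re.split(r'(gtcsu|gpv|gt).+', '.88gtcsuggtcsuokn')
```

The regex engine tests alternatives in the order written; an earlier branch that matches wins even if a later one would match more.
Because the pattern has a capturing group, `split` also inserts each captured text between the pieces.

['.88', 'gtcsu', '']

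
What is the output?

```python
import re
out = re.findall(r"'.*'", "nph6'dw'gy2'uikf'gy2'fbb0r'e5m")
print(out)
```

["'dw'gy2'uikf'gy2'fbb0r'"]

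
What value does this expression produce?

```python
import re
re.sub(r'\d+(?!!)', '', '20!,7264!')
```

'0!,4!'

A negative assertion filters positions out without eating any characters.
Matches: at [0:1] → '2'; at [4:7] → '726'.
Every occurrence is swapped for ''.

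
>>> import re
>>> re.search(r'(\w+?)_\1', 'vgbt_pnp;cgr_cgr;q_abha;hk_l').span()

The backreference `\1` re-matches whatever the first group consumed, character for character.
`re.search` tries every starting position until one works.
The match spans [9:16] → 'cgr_cgr'.
Captured: group 1 = 'cgr'.

(9, 16)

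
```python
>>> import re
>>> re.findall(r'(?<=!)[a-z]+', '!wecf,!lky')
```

Because the assertion is zero-width, the text it checks is not consumed and won't appear in the result.
Scanning left to right: at [1:5] → 'wecf'; at [7:10] → 'lky'.
`findall` yields the raw match text (2 of them) because the pattern has no groups.

['wecf', 'lky']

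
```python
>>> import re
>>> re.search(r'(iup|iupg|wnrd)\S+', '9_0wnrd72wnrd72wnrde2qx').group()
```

The match spans [3:23] → 'wnrd72wnrd72wnrde2qx'.

'wnrd72wnrd72wnrde2qx'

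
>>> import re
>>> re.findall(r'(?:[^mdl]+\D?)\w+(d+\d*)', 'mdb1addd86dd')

['d']

Pattern: one or more of any character except [mdl], then optionally a non-digit (non-capturing group); then one or more of a word character; then one or more of a literal 'd', then zero or more of a digit (captured).
With a single group, `findall` returns only what that group captured — 1 item.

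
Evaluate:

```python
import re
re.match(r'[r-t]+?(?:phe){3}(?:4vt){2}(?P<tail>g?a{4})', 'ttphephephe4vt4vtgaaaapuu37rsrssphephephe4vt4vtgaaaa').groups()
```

The match spans [0:22] → 'ttphephephe4vt4vtgaaaa'.
Captured: group 1 = 'gaaaa'.

('gaaaa',)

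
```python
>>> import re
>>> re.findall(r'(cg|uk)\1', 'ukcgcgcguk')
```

['cg']

The backreference `\1` re-matches whatever the first group consumed, character for character.
With a single group, `findall` returns only what that group captured — 1 item.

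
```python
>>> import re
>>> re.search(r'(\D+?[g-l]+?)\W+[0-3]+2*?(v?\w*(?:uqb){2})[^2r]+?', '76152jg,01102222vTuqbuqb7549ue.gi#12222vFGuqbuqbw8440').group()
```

The `?` after the quantifier makes it lazy — it takes as little as possible before letting the rest of the pattern try.
The match spans [5:25] → 'jg,01102222vTuqbuqb7'.

'jg,01102222vTuqbuqb7'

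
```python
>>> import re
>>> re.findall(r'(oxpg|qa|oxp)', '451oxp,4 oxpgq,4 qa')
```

The regex engine tests alternatives in the order written; an earlier branch that matches wins even if a later one would match more.
With a single group, `findall` returns only what that group captured — 3 items.

['oxp', 'oxpg', 'qa']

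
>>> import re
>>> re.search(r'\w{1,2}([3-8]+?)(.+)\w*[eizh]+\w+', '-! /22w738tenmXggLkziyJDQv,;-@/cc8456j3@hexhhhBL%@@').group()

'2w738tenmXggLkziyJDQv,;-@/cc8456j3@hexhhhBL'

Pattern: 1 to 2 of a word character; then one or more of a character in [3-8] (lazy) (captured); then one or more of any character (captured); then zero or more of a word character, then one or more of one of [eizh]; then one or more of a word character.
Unlike `match`, `search` isn't anchored — it looks for the pattern anywhere in the string.
The match spans [5:48] → '2w738tenmXggLkziyJDQv,;-@/cc8456j3@hexhhhBL'.
Captured: group 1 = '7', group 2 = '38tenmXggLkziyJDQv,;-@/cc8456j3@hexhh'.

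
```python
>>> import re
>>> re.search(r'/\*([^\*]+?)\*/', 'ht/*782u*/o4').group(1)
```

Unlike `match`, `search` isn't anchored — it looks for the pattern anywhere in the string.
The match spans [2:10] → '/*782u*/'.
Captured: group 1 = '782u'.

'782u'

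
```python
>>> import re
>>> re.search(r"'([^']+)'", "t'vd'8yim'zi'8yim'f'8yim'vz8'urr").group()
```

"'vd'"

`re.search` tries every starting position until one works.
The match spans [1:5] → "'vd'".
Captured: group 1 = 'vd'.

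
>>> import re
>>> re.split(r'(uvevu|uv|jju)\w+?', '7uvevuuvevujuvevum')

Alternation tries branches left to right and keeps the first one that lets the overall match succeed at that position.
Matches to split on: at [1:7] → 'uvevuu'; at [12:18] → 'uvevum'.
The group in the pattern means `split` returns the separators' captures alongside the pieces.

['7', 'uvevu', 'vevuj', 'uvevu', '']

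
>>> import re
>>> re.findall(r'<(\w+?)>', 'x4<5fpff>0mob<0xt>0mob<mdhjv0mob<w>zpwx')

With a single group, `findall` returns only what that group captured — 3 items.

['5fpff', '0xt', 'w']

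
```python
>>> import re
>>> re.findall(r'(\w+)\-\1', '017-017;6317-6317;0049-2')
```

['017', '6317']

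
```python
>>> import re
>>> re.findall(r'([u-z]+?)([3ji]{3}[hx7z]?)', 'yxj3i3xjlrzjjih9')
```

Pattern: one or more of a character in [u-z] (lazy) (captured); then exactly 3 of one of [3ji], then optionally one of [hx7z] (captured).
With 2 capturing groups, `findall` returns a 2-tuple per match.

[('yx', 'j3i'), ('z', 'jjih')]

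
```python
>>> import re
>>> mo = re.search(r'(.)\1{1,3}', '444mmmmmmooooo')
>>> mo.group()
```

'444'

A backreference is literal: `\1` must see the identical characters the first group matched.
The match spans [0:3] → '444'.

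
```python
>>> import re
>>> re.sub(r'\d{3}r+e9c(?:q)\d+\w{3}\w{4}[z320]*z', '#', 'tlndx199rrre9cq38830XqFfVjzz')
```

'tlndx#'

This matches exactly 3 of a digit, then one or more of a literal 'r', then the literal 'e9c'; then a literal 'q' (non-capturing group); then one or more of a digit, then exactly 3 of a word character, then exactly 4 of a word character; then zero or more of one of [z320], then a literal 'z'.
Matches: at [5:28] → '199rrre9cq38830XqFfVjzz'.
`sub` substitutes '#' at each match site.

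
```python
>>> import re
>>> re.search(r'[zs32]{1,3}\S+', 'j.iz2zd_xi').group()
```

'z2zd_xi'

Pattern: 1 to 3 of one of [zs32]; then one or more of a non-whitespace character.
`search` walks the string left to right and returns the first match it finds.
The match spans [3:10] → 'z2zd_xi'.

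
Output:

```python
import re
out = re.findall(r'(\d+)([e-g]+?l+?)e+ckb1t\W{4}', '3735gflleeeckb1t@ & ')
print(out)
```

Multiple groups make `findall` return tuples — one 2-tuple for the one match.

[('3735', 'gfll')]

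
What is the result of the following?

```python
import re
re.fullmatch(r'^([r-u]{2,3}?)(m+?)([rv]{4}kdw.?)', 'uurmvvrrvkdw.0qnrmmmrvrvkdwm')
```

This matches anchored at the start of the string; then 2 to 3 of a character in [r-u] (lazy) (captured); then one or more of a literal 'm' (lazy) (captured); then exactly 4 of one of [rv], then the literal 'kdw', then optionally any character (captured).
`re.fullmatch` is like wrapping the pattern in `^…$` (in single-line mode).
Here there's no way to consume every character, so the call returns None.

None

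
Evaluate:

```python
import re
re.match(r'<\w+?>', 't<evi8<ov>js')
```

With `match`, the pattern is implicitly anchored at the beginning.
Here the pattern fails at index 0, so the call returns None.

None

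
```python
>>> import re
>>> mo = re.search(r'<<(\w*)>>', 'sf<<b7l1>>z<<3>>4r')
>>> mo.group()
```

'<<b7l1>>'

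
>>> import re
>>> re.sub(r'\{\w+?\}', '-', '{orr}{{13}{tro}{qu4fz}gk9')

`sub` substitutes '-' at each match site.

'-{---gk9'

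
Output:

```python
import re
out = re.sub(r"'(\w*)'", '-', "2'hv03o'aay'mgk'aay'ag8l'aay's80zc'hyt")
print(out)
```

2-aay-aay-aay-hyt

Matches: at [1:8] → "'hv03o'"; at [11:16] → "'mgk'"; at [19:25] → "'ag8l'"; at [28:35] → "'s80zc'".
Every occurrence is swapped for '-'.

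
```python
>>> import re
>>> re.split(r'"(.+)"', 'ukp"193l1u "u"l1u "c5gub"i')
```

`re.split` interleaves the captured-group text with the surrounding fragments.

['ukp', '193l1u "u"l1u "c5gub', 'i']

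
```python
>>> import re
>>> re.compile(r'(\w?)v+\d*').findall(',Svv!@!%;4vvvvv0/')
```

The pattern matches optionally a word character (captured); then one or more of a literal 'v', then zero or more of a digit.
Because there's exactly one group, `findall` drops the full match and keeps group 1 from each hit.

['S', '4']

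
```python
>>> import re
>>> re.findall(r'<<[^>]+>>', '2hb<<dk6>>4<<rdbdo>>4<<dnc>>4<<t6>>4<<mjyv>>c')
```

['<<dk6>>', '<<rdbdo>>', '<<dnc>>', '<<t6>>', '<<mjyv>>']

Walking the string: at [3:10] → '<<dk6>>'; at [11:20] → '<<rdbdo>>'; at [21:28] → '<<dnc>>'; at [29:35] → '<<t6>>'; at [36:44] → '<<mjyv>>'.
`findall` yields the raw match text (5 of them) because the pattern has no groups.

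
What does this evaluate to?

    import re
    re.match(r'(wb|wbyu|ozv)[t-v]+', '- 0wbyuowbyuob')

None

`re.match` won't scan ahead — the pattern has to work from the very first character.
Here the string doesn't start with a match, so the call returns None.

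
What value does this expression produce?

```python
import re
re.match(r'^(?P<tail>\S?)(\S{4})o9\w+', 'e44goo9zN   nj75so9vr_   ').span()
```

(0, 9)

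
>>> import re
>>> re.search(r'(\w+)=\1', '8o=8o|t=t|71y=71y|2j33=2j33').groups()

A backreference is literal: `\1` must see the identical characters the first group matched.
`re.search` scans for the first position where the pattern succeeds.
The match spans [0:5] → '8o=8o'.
Captured: group 1 = '8o'.

('8o',)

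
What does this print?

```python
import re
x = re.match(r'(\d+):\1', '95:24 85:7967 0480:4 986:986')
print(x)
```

After group 1 captures some text, `\1` only succeeds where that same text appears again.
`re.match` won't scan ahead — the pattern has to work from the very first character.
Here the string doesn't start with a match, so the call returns None.

None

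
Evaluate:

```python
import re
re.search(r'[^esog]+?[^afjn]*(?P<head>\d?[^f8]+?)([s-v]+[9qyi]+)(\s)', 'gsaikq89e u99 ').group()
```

The pattern matches one or more of any character except [esog] (lazy), then zero or more of any character except [afjn]; then optionally a digit, then one or more of any character except [f8] (lazy) (captured as 'head'); then one or more of a character in [s-v], then one or more of one of [9qyi] (captured); then whitespace (captured).
`re.search` scans for the first position where the pattern succeeds.
The match spans [2:14] → 'aikq89e u99 '.
Captured: group 1 = ' ', group 2 = 'u99', group 3 = ' '.

'aikq89e u99 '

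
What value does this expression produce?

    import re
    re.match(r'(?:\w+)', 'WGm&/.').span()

`re.match` only tries the pattern at the start of the string.
The match spans [0:3] → 'WGm'.

(0, 3)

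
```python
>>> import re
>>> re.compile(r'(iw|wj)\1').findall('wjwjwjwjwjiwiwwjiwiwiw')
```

['wj', 'wj', 'iw', 'iw']

The backreference `\1` re-matches whatever the first group consumed, character for character.
With a single group, `findall` returns only what that group captured — 4 items.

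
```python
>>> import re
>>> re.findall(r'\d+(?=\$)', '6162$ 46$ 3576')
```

Lookahead/lookbehind check context without consuming it, so the matched span excludes the asserted characters.
Since nothing is captured, `findall` lists the 2 matched substrings directly.

['6162', '46']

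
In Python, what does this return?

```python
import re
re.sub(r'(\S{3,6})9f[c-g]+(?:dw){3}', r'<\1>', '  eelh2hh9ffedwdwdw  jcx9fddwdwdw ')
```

'  e<elh2hh>  <jcx> '

Pattern: 3 to 6 of a non-whitespace character (captured); then the literal '9f', then one or more of a character in [c-g], then the literal 'dw' repeated 3 times.
Matches: at [3:19] → 'elh2hh9ffedwdwdw'; at [21:33] → 'jcx9fddwdwdw'.
`\1` in the replacement pulls in group 1's text for each match.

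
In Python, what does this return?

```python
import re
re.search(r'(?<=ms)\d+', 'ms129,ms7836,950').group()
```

'129'

The `(?=…)`/`(?<=…)` assertion just peeks at neighbouring text; it doesn't advance the match position.
The match spans [2:5] → '129'.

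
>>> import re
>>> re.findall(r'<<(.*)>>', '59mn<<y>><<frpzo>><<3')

['y>><<frpzo']

One capturing group, so `findall` returns just the captured substring from the one match — 1 in all.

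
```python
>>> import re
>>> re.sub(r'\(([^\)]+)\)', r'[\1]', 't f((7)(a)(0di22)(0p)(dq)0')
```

't f[(7][a][0di22][0p][dq]0'

Matches: at [3:7] → '((7)'; at [7:10] → '(a)'; at [10:17] → '(0di22)'; at [17:21] → '(0p)'; at [21:25] → '(dq)'.
The replacement refers to a captured group, so each match is rewritten using its own captured text.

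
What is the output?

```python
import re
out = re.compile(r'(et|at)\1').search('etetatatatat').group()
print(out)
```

etet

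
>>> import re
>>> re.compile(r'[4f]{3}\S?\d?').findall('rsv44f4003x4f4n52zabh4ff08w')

['44f40', '4f4n5', '4ff08']

Pattern: exactly 3 of one of [4f], then optionally a non-whitespace character; then optionally a digit.
Scanning left to right: at [3:8] → '44f40'; at [11:16] → '4f4n5'; at [21:26] → '4ff08'.
No capturing groups, so `findall` returns the 3 full match strings.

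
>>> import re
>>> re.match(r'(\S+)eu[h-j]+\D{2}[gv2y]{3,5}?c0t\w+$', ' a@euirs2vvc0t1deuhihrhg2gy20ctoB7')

The pattern matches one or more of a non-whitespace character (captured); then the literal 'eu', then one or more of a character in [h-j], then exactly 2 of a non-digit; then 3 to 5 of one of [gv2y] (lazy), then the literal 'c0t', then one or more of a word character; then anchored at the end.
`re.match` only tries the pattern at the start of the string.
Here the pattern fails at index 0, so the call returns None.

None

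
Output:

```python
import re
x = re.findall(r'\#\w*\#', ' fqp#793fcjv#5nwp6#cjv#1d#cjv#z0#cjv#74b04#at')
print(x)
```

Walking the string: at [4:13] → '#793fcjv#'; at [18:23] → '#cjv#'; at [25:30] → '#cjv#'; at [32:37] → '#cjv#'.
Since nothing is captured, `findall` lists the 4 matched substrings directly.

['#793fcjv#', '#cjv#', '#cjv#', '#cjv#']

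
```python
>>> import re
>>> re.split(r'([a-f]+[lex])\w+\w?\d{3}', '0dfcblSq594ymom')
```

['0', 'dfcbl', 'ymom']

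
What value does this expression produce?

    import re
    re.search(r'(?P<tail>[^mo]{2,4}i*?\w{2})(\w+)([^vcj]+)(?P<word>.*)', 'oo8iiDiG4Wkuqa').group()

Pattern: 2 to 4 of any character except [mo], then zero or more of the literal 'i' (lazy), then exactly 2 of a word character (captured as 'tail'); then one or more of a word character (captured); then one or more of any character except [vcj] (captured); then zero or more of any character (captured as 'word').
`re.search` tries every starting position until one works.
The match spans [2:14] → '8iiDiG4Wkuqa'.
Captured: group 1 = '8iiDiG', group 2 = '4Wkuq', group 3 = 'a', group 4 = ''.

'8iiDiG4Wkuqa'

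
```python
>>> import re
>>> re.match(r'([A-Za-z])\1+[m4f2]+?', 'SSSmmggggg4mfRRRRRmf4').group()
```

'SSSm'

A backreference is literal: `\1` must see the identical characters the first group matched.
`re.match` only tries the pattern at the start of the string.
The match spans [0:4] → 'SSSm'.
Captured: group 1 = 'S'.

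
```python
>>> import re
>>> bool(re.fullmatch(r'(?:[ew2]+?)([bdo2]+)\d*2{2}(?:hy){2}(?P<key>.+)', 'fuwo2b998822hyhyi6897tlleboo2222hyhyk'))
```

False

For `fullmatch`, every character of the input must be accounted for by the pattern.
Here the pattern can't cover the whole string, so the call returns None, and `bool(None)` is False.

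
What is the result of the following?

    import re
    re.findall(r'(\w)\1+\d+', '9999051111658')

['9']

`\1` has to match the exact text group 1 already captured.
Matches: at [0:13] match '9999051111658', group 1 = '9'.
One capturing group, so `findall` returns just the captured substring from the one match — 1 in all.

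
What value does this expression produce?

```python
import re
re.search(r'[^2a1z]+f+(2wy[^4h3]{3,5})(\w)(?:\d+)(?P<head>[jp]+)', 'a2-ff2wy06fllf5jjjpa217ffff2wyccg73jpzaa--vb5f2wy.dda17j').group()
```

'-ff2wy06fllf5jjjp'

The pattern matches one or more of any character except [2a1z], then one or more of the literal 'f'; then the literal '2wy', then 3 to 5 of any character except [4h3] (captured); then a word character (captured); then one or more of a digit (non-capturing group); then one or more of one of [jp] (captured as 'head').
`re.search` tries every starting position until one works.
The match spans [2:19] → '-ff2wy06fllf5jjjp'.
Captured: group 1 = '2wy06fll', group 2 = 'f', group 3 = 'jjjp'.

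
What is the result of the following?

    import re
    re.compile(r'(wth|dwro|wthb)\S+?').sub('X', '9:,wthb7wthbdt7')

'9:,X7Xdt7'

`|` is ordered: at each position the engine commits to the first alternative that works.
Matches: at [3:7] → 'wthb'; at [8:12] → 'wthb'.
Every occurrence is swapped for 'X'.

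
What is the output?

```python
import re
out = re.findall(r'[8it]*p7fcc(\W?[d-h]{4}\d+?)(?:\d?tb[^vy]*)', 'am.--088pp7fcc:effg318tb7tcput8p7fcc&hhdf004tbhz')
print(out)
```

[':effg31']

The pattern matches zero or more of one of [8it], then the literal 'p7f', then the literal 'cc'; then optionally a non-word character, then exactly 4 of a character in [d-h], then one or more of a digit (lazy) (captured); then optionally a digit, then the literal 'tb', then zero or more of any character except [vy] (non-capturing group).
Walking the string: at [9:48] match 'p7fcc:effg318tb7tcput8p7fcc&hhdf004tbhz', group 1 = ':effg31'.
With a single group, `findall` returns only what that group captured — 1 item.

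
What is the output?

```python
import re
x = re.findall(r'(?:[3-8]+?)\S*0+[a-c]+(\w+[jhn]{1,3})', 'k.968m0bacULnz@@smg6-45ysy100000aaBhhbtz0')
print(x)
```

The pattern matches one or more of a character in [3-8] (lazy) (non-capturing group); then zero or more of a non-whitespace character, then one or more of the literal '0', then one or more of a character in [a-c]; then one or more of a word character, then 1 to 3 of one of [jhn] (captured).
Scanning left to right: at [3:37] match '68m0bacULnz@@smg6-45ysy100000aaBhh', group 1 = 'Bhh'.
Because there's exactly one group, `findall` drops the full match and keeps group 1 from the one hit.

['Bhh']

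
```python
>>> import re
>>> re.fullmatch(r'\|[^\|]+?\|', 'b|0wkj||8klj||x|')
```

`re.fullmatch` requires the pattern to consume the entire string.
Here the pattern can't cover the whole string, so the call returns None.

None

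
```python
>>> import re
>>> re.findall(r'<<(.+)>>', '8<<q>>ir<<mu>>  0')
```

Because there's exactly one group, `findall` drops the full match and keeps group 1 from the one hit.

['q>>ir<<mu']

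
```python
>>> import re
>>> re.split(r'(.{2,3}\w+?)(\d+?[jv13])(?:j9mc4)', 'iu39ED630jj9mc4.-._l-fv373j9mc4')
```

['', 'iu39ED', '630j', '.-.', '_l-fv', '373', '']

Pattern: 2 to 3 of any character, then one or more of a word character (lazy) (captured); then one or more of a digit (lazy), then one of [jv13] (captured); then the literal 'j9m', then the literal 'c4' (non-capturing group).
Matches to split on: at [0:15] → 'iu39ED630jj9mc4'; at [18:31] → '_l-fv373j9mc4'.
With a capturing group present, the delimiter's captured portion is kept in the result list.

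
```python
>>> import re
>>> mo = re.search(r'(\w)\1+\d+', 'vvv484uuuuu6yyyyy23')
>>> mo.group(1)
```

`\1` has to match the exact text group 1 already captured.
`search` walks the string left to right and returns the first match it finds.
The match spans [0:6] → 'vvv484'.
Captured: group 1 = 'v'.

'v'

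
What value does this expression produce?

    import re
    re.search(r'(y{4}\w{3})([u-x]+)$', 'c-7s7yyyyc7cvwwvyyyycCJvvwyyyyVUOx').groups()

('yyyyVUO', 'x')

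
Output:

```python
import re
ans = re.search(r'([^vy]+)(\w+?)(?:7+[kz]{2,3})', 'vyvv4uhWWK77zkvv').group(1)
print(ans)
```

The match spans [4:14] → '4uhWWK77zk'.
Captured: group 1 = '4uhWWK', group 2 = '7'.

4uhWWK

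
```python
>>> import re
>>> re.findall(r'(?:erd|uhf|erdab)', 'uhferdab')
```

['uhf', 'erd']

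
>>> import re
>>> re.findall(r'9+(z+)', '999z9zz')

['z', 'zz']

The pattern matches one or more of a literal '9'; then one or more of a literal 'z' (captured).
Scanning left to right: at [0:4] match '999z', group 1 = 'z'; at [4:7] match '9zz', group 1 = 'zz'.
With a single group, `findall` returns only what that group captured — 2 items.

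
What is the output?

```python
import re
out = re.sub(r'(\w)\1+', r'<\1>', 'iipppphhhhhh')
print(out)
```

<i><p><h>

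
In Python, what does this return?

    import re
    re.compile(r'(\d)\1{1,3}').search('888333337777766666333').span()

(0, 3)

After group 1 captures some text, `\1` only succeeds where that same text appears again.
The match spans [0:3] → '888'.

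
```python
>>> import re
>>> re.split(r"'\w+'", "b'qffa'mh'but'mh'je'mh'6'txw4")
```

['b', 'mh', 'mh', 'mh', 'txw4']

Each match becomes a cut point; 5 segments remain.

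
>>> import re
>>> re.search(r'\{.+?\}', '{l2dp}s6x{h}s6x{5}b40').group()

'{l2dp}'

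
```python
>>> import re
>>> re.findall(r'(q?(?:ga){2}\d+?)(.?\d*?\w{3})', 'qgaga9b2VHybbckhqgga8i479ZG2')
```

Lazy quantifiers expand one character at a time until the remainder of the pattern can match.
`findall` packs the 2 group values into a tuple for every match.

[('qgaga9', 'b2VH')]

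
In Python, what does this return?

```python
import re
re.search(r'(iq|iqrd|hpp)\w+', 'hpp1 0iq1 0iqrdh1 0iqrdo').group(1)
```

'hpp'

Unlike `match`, `search` isn't anchored — it looks for the pattern anywhere in the string.
The match spans [0:4] → 'hpp1'.
Captured: group 1 = 'hpp'.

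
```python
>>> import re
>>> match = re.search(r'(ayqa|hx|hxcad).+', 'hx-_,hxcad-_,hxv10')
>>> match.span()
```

`search` walks the string left to right and returns the first match it finds.
The match spans [0:18] → 'hx-_,hxcad-_,hxv10'.
Captured: group 1 = 'hx'.

(0, 18)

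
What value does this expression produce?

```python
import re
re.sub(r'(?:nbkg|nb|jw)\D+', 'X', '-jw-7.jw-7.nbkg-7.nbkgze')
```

'-X7.X7.X7.X'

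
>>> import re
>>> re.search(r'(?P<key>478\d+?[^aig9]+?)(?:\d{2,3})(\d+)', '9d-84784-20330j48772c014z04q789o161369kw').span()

(4, 14)

The match spans [4:14] → '4784-20330'.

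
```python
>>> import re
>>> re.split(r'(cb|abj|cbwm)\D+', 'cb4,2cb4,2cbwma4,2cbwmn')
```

The regex engine tests alternatives in the order written; an earlier branch that matches wins even if a later one would match more.
`re.split` interleaves the captured-group text with the surrounding fragments.

['cb4,2cb4,2', 'cb', '4,2', 'cb', '']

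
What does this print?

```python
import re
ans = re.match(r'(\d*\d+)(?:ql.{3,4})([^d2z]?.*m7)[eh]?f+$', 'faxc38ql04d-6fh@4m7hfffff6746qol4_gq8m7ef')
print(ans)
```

None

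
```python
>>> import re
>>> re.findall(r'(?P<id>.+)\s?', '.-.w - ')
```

['.-.w - ']

Pattern: one or more of any character (captured as 'id'); then optionally whitespace.
Scanning left to right: at [0:7] match '.-.w - ', group 1 = '.-.w - '.
One capturing group, so `findall` returns just the captured substring from the one match — 1 in all.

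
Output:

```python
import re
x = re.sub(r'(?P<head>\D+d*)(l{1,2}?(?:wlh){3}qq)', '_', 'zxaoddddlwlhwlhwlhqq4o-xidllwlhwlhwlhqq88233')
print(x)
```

This matches one or more of a non-digit, then zero or more of the literal 'd' (captured as 'head'); then 1 to 2 of a literal 'l' (lazy), then the literal 'wlh' repeated 3 times, then the literal 'qq' (captured).
Matches: at [0:20] → 'zxaoddddlwlhwlhwlhqq'; at [21:39] → 'o-xidllwlhwlhwlhqq'.
Each match is replaced by '_'.

_4_88233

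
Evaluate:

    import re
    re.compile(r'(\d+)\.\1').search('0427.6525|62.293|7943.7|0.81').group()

'2.2'

After group 1 captures some text, `\1` only succeeds where that same text appears again.
The match spans [11:14] → '2.2'.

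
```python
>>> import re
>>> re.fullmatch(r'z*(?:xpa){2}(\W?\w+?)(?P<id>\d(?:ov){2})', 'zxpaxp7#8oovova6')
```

None

`re.fullmatch` requires the pattern to consume the entire string.
Here the string isn't matched end-to-end, so the call returns None.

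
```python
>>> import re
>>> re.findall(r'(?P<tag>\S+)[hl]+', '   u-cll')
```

['u-cl']

The pattern matches one or more of a non-whitespace character (captured as 'tag'); then one or more of one of [hl].
Scanning left to right: at [3:8] match 'u-cll', group 1 = 'u-cl'.
One capturing group, so `findall` returns just the captured substring from the one match — 1 in all.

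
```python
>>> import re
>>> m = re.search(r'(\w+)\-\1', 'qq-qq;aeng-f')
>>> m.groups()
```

('qq',)

A backreference is literal: `\1` must see the identical characters the first group matched.
`re.search` tries every starting position until one works.
The match spans [0:5] → 'qq-qq'.
Captured: group 1 = 'qq'.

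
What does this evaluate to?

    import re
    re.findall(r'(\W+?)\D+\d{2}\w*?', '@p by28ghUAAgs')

['@']

The pattern matches one or more of a non-word character (lazy) (captured); then one or more of a non-digit, then exactly 2 of a digit; then zero or more of a word character (lazy).
Walking the string: at [0:7] match '@p by28', group 1 = '@'.
Because there's exactly one group, `findall` drops the full match and keeps group 1 from the one hit.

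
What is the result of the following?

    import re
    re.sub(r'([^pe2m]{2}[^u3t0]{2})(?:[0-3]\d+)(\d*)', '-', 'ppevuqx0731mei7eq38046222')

'ppe-me-'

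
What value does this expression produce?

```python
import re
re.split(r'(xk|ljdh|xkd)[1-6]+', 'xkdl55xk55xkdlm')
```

['xkdl55', 'xk', 'xkdlm']

Matches to split on: at [6:10] → 'xk55'.
Because the pattern has a capturing group, `split` also inserts each captured text between the pieces.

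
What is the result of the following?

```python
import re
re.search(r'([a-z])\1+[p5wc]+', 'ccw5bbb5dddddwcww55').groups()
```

('c',)

The match spans [0:4] → 'ccw5'.
Captured: group 1 = 'c'.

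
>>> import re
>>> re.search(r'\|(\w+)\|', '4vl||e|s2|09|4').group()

'|e|'

`re.search` scans for the first position where the pattern succeeds.
The match spans [4:7] → '|e|'.
Captured: group 1 = 'e'.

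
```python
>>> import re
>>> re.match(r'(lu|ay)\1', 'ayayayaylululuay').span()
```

`\1` is not a pattern — it's the concrete string captured by group 1, re-applied verbatim.
With `match`, the pattern is implicitly anchored at the beginning.
The match spans [0:4] → 'ayay'.
Captured: group 1 = 'ay'.

(0, 4)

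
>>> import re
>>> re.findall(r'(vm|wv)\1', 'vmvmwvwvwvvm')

The backreference `\1` re-matches whatever the first group consumed, character for character.
With a single group, `findall` returns only what that group captured — 2 items.

['vm', 'wv']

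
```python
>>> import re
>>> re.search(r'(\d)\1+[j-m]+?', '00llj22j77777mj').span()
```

`\1` has to match the exact text group 1 already captured.
The match spans [0:3] → '00l'.

(0, 3)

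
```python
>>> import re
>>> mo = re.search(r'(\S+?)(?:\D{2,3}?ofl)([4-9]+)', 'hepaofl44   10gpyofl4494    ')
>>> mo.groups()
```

('h', '44')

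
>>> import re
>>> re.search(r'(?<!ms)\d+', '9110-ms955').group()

'9110'

`(?!…)`/`(?<!…)` only lets a position through if the neighbouring text does NOT match; no characters are consumed.
Unlike `match`, `search` isn't anchored — it looks for the pattern anywhere in the string.
The match spans [0:4] → '9110'.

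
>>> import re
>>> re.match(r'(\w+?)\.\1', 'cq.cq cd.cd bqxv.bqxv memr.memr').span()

`\1` has to match the exact text group 1 already captured.
`re.match` won't scan ahead — the pattern has to work from the very first character.
The match spans [0:5] → 'cq.cq'.
Captured: group 1 = 'cq'.

(0, 5)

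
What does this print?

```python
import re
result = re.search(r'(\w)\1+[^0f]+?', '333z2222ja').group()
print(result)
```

333z

After group 1 captures some text, `\1` only succeeds where that same text appears again.
The match spans [0:4] → '333z'.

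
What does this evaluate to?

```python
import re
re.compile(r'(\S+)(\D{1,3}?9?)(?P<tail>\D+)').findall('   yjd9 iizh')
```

This matches one or more of a non-whitespace character (captured); then 1 to 3 of a non-digit (lazy), then optionally the literal '9' (captured); then one or more of a non-digit (captured as 'tail').
Because the quantifier is non-greedy, it stops expanding at the earliest point where the rest of the pattern can succeed.
Walking the string: at [3:12] match 'yjd9 iizh', groups = ('yjd9', ' ', 'iizh').
Multiple groups make `findall` return tuples — one 3-tuple for the one match.

[('yjd9', ' ', 'iizh')]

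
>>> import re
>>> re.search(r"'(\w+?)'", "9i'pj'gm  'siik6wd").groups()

The match spans [2:6] → "'pj'".
Captured: group 1 = 'pj'.

('pj',)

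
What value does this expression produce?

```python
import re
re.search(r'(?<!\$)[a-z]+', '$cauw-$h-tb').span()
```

(2, 5)

A negative assertion filters positions out without eating any characters.
The match spans [2:5] → 'auw'.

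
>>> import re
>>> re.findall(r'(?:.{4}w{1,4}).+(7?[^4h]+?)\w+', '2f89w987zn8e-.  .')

['8']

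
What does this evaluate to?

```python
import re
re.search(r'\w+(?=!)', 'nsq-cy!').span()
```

The lookaround is zero-width — it requires the adjacent text to match without consuming it, so the asserted text isn't part of the match.
`re.search` tries every starting position until one works.
The match spans [4:6] → 'cy'.

(4, 6)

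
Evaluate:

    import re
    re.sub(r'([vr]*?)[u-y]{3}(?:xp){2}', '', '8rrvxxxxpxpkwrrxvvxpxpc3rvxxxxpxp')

'8kwc3'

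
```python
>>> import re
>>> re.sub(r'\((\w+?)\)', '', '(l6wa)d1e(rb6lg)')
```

`sub` substitutes '' at each match site.

'd1e'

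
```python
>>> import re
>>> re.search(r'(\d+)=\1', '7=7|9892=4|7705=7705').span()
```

`\1` has to match the exact text group 1 already captured.
The match spans [0:3] → '7=7'.

(0, 3)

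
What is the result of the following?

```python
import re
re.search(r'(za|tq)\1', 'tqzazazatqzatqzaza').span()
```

(2, 6)

A backreference is literal: `\1` must see the identical characters the first group matched.
`re.search` scans for the first position where the pattern succeeds.
The match spans [2:6] → 'zaza'.
Captured: group 1 = 'za'.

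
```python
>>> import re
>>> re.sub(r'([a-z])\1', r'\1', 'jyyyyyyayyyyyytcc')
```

'jyyyayyytc'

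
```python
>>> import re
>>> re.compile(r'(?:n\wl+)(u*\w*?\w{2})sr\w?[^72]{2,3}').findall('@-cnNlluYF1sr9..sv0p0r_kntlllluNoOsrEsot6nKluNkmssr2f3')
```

Pattern: a literal 'n', then a word character, then one or more of a literal 'l' (non-capturing group); then zero or more of a literal 'u', then zero or more of a word character (lazy), then exactly 2 of a word character (captured); then the literal 'sr', then optionally a word character, then 2 to 3 of any character except [72].
A non-greedy quantifier consumes as few characters as it can — just enough that the remainder of the pattern still matches from where it stops; whatever follows it matches normally.
Walking the string: at [3:17] match 'nNlluYF1sr9..s', group 1 = 'uYF1'; at [24:40] match 'ntlllluNoOsrEsot', group 1 = 'uNoO'; at [41:54] match 'nKluNkmssr2f3', group 1 = 'uNkms'.
Because there's exactly one group, `findall` drops the full match and keeps group 1 from each hit.

['uYF1', 'uNoO', 'uNkms']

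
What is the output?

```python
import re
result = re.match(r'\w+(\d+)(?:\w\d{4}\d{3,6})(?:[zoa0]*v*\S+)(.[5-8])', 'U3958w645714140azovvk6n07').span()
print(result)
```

(0, 25)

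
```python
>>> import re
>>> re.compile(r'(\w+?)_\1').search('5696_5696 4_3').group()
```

'5696_5696'

`\1` has to match the exact text group 1 already captured.
`re.search` tries every starting position until one works.
The match spans [0:9] → '5696_5696'.
Captured: group 1 = '5696'.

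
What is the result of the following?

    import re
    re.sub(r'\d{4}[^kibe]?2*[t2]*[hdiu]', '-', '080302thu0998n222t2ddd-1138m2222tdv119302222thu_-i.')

'-u-dd--v-u_-i.'

This matches exactly 4 of a digit; then optionally any character except [kibe], then zero or more of a literal '2'; then zero or more of one of [t2], then one of [hdiu].
Matches: at [0:8] → '080302th'; at [9:20] → '0998n222t2d'; at [23:34] → '1138m2222td'; at [35:46] → '119302222th'.
Every occurrence is swapped for '-'.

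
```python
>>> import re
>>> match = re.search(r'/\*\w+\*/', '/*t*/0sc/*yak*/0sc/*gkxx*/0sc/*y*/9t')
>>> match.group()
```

The match spans [0:5] → '/*t*/'.

'/*t*/'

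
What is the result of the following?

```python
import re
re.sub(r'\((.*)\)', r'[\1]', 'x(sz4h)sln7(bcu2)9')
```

'x[sz4h)sln7(bcu2]9'

`\1` in the replacement pulls in group 1's text for each match.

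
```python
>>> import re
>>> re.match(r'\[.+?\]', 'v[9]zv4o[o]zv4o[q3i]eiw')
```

`match` is anchored at position 0; if the pattern doesn't fit there, it returns None.
Here the pattern fails at index 0, so the call returns None.

None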